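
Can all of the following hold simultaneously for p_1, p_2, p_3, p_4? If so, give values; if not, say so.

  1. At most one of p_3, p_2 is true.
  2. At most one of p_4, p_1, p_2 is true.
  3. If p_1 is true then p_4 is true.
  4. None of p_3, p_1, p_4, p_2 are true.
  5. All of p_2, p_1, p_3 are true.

No satisfying assignment exists.

Case p_1 = True:
  Constraint (4) is violated (p_1=T) — contradiction.
Case p_1 = False:
  Constraint (5) is violated (p_1=F) — contradiction.
Both cases fail — unsatisfiable.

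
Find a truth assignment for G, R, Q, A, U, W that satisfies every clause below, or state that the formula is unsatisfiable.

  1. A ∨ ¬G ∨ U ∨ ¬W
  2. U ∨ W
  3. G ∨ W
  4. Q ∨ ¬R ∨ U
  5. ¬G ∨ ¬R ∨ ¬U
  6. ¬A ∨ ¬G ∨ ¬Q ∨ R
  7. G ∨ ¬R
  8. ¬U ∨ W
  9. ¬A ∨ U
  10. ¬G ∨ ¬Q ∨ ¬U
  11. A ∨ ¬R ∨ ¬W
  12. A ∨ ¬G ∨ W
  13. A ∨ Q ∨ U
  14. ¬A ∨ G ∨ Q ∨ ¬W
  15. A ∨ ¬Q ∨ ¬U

Set G = True.
Try R = True:
  (¬G ∨ ¬R ∨ ¬U) forces U = False.
  (U ∨ W) forces W = True.
  (A ∨ ¬G ∨ U ∨ ¬W) forces A = True.
  clause (¬A ∨ U) is falsified — backtrack.
So R = False.
Set Q = False.
Set A = True.
  then (¬A ∨ U) forces U = True.
  then (¬U ∨ W) forces W = True.
All clauses satisfied.

G = True, R = False, Q = False, A = True, U = True, W = True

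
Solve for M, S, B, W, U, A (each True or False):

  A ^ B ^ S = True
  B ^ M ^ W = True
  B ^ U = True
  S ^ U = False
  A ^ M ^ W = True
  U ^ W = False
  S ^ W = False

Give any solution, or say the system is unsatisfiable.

M = False; S = True; B = False; W = True; U = True; A = False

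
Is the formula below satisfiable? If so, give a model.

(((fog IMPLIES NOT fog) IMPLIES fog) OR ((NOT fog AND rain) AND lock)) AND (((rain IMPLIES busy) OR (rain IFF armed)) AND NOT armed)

busy=T, rain=T, fog=T, armed=F, lock=F

  ((fog IMPLIES NOT fog) IMPLIES fog) OR ((NOT fog AND rain) AND lock) = True
    (fog IMPLIES NOT fog) IMPLIES fog = True
      fog IMPLIES NOT fog = False
        NOT fog = False
    (NOT fog AND rain) AND lock = False
      NOT fog AND rain = False
        NOT fog = False
  ((rain IMPLIES busy) OR (rain IFF armed)) AND NOT armed = True
    (rain IMPLIES busy) OR (rain IFF armed) = True
      rain IMPLIES busy = True
      rain IFF armed = False
    NOT armed = True
Both conjuncts True, so the formula holds.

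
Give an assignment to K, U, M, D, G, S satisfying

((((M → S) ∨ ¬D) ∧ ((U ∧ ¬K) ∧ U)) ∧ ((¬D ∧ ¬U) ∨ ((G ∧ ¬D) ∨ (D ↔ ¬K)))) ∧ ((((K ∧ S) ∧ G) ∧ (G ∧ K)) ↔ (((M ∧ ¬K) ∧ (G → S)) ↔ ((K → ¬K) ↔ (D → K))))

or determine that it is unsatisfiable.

K=F, U=T, M=F, D=F, G=T, S=T

  (((M → S) ∨ ¬D) ∧ ((U ∧ ¬K) ∧ U)) ∧ ((¬D ∧ ¬U) ∨ ((G ∧ ¬D) ∨ (D ↔ ¬K))) = True
    ((M → S) ∨ ¬D) ∧ ((U ∧ ¬K) ∧ U) = True
      (M → S) ∨ ¬D = True
        M → S = True
        ¬D = True
      (U ∧ ¬K) ∧ U = True
        U ∧ ¬K = True
          ¬K = True
    (¬D ∧ ¬U) ∨ ((G ∧ ¬D) ∨ (D ↔ ¬K)) = True
      ¬D ∧ ¬U = False
        ¬D = True
        ¬U = False
      (G ∧ ¬D) ∨ (D ↔ ¬K) = True
        G ∧ ¬D = True
          ¬D = True
        D ↔ ¬K = False
          ¬K = True
  (((K ∧ S) ∧ G) ∧ (G ∧ K)) ↔ (((M ∧ ¬K) ∧ (G → S)) ↔ ((K → ¬K) ↔ (D → K))) = True
    ((K ∧ S) ∧ G) ∧ (G ∧ K) = False
      (K ∧ S) ∧ G = False
        K ∧ S = False
      G ∧ K = False
    ((M ∧ ¬K) ∧ (G → S)) ↔ ((K → ¬K) ↔ (D → K)) = False
      (M ∧ ¬K) ∧ (G → S) = False
        M ∧ ¬K = False
          ¬K = True
        G → S = True
      (K → ¬K) ↔ (D → K) = True
        K → ¬K = True
          ¬K = True
        D → K = True
Both conjuncts True, so the formula holds.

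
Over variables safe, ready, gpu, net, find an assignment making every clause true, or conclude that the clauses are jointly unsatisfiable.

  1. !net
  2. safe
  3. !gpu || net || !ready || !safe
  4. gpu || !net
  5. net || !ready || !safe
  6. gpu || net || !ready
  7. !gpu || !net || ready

safe = True; ready = False; gpu = True; net = False

Unit clause (!net) forces net = False.
Unit clause (safe) forces safe = True.
In (net || !ready || !safe) only !ready is left, so ready = False.
Set gpu = True.
Check each clause:
  (!net): !net holds.
  (safe): safe holds.
  (!gpu || net || !ready || !safe): !ready holds.
  (gpu || !net): gpu holds.
  (net || !ready || !safe): !ready holds.
  (gpu || net || !ready): gpu holds.
  (!gpu || !net || ready): !net holds.
All clauses satisfied.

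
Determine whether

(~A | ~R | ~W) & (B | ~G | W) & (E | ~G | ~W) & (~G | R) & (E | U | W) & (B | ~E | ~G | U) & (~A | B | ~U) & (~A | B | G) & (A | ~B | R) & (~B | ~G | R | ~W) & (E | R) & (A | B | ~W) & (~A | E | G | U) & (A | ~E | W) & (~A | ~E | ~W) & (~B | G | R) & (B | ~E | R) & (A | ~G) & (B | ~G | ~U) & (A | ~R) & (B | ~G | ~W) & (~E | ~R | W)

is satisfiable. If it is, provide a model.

Try R = False:
  (~G | R) forces G = False.
  (E | R) forces E = True.
  (~B | G | R) forces B = False.
  clause (B | ~E | R) is falsified — backtrack.
So R = True.
  then (A | ~R) forces A = True.
  then (~A | ~R | ~W) forces W = False.
  then (~E | ~R | W) forces E = False.
  then (E | U | W) forces U = True.
  then (~A | B | ~U) forces B = True.
Set G = True.
All clauses satisfied.

R = True; A = True; E = False; B = True; U = True; G = True; W = False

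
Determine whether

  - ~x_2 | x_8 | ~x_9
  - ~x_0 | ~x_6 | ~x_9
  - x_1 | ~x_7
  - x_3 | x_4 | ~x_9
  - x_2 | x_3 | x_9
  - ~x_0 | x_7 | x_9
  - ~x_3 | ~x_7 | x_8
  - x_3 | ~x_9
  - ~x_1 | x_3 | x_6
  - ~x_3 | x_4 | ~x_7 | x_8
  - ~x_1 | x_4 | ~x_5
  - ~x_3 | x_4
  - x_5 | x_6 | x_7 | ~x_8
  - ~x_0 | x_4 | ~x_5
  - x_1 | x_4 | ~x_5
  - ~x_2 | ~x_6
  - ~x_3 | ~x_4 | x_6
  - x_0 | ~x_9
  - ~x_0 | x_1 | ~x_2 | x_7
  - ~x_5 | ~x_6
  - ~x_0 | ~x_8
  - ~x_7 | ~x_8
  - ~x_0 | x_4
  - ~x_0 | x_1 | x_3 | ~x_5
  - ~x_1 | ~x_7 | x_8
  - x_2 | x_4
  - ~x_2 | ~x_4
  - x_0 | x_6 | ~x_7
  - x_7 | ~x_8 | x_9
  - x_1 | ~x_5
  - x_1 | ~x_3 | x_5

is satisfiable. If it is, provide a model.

Set x_0 = False.
  then (x_0 | ~x_9) forces x_9 = False.
Set x_1 = False.
  then (x_1 | ~x_7) forces x_7 = False.
  then (x_7 | ~x_8 | x_9) forces x_8 = False.
  then (x_1 | ~x_5) forces x_5 = False.
  then (x_1 | ~x_3 | x_5) forces x_3 = False.
  then (x_2 | x_3 | x_9) forces x_2 = True.
  then (~x_2 | ~x_6) forces x_6 = False.
  then (~x_2 | ~x_4) forces x_4 = False.
All clauses satisfied.

x_0 = False, x_1 = False, x_2 = True, x_3 = False, x_4 = False, x_5 = False, x_6 = False, x_7 = False, x_8 = False, x_9 = False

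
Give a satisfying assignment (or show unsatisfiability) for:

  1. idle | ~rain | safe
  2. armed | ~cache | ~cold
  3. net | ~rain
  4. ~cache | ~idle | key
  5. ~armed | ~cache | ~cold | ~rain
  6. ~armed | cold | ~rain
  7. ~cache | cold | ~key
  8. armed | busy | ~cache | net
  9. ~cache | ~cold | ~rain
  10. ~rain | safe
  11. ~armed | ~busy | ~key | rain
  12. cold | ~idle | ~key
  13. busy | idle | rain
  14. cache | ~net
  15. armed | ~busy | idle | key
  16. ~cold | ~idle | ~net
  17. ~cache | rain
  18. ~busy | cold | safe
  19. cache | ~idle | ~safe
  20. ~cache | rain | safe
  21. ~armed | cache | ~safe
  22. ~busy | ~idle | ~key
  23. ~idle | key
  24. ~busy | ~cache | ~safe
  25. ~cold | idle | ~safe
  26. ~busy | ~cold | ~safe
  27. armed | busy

key = True, safe = True, cache = False, rain = False, armed = False, net = False, cold = False, busy = True, idle = False

Set key = True.
Set safe = True.
Try cache = True:
  (~cache | cold | ~key) forces cold = True.
  (armed | ~cache | ~cold) forces armed = True.
  (~armed | ~cache | ~cold | ~rain) forces rain = False.
  clause (~cache | rain) is falsified — backtrack.
So cache = False.
  then (cache | ~net) forces net = False.
  then (cache | ~idle | ~safe) forces idle = False.
  then (~armed | cache | ~safe) forces armed = False.
  then (~cold | idle | ~safe) forces cold = False.
  then (armed | busy) forces busy = True.
  then (net | ~rain) forces rain = False.
All clauses satisfied.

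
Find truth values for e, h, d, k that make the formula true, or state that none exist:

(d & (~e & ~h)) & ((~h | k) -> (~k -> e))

e = False, h = False, d = True, k = True

  d & (~e & ~h) = True
    ~e & ~h = True
      ~e = True
      ~h = True
  (~h | k) -> (~k -> e) = True
    ~h | k = True
      ~h = True
    ~k -> e = True
      ~k = False
Both conjuncts True, so the formula holds.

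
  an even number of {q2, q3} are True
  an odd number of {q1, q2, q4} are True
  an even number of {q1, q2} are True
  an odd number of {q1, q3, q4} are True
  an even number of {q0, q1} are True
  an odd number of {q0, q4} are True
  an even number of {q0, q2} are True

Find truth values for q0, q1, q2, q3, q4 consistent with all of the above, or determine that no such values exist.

q0 = False, q1 = False, q2 = False, q3 = False, q4 = True

{q2, q3}: 0 true → even ✓
{q1, q2, q4}: 1 true → odd ✓
{q1, q2}: 0 true → even ✓
{q1, q3, q4}: 1 true → odd ✓
{q0, q1}: 0 true → even ✓
{q0, q4}: 1 true → odd ✓
{q0, q2}: 0 true → even ✓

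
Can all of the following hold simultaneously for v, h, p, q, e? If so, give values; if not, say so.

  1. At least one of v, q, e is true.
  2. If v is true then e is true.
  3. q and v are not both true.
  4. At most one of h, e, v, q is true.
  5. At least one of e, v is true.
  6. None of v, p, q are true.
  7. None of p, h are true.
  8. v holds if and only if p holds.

v = False; h = False; p = False; q = False; e = True

  (1) {v, q, e}: 1 true — at least one ✓
  (2) v=F ⇒ e: vacuous ✓
  (3) q=F, v=F — not both ✓
  (4) {h, e, v, q}: 1 true — at most one ✓
  (5) {e, v}: 1 true — at least one ✓
  (6) {v, p, q}: 0 true — none ✓
  (7) {p, h}: 0 true — none ✓
  (8) v=F, p=F — same ✓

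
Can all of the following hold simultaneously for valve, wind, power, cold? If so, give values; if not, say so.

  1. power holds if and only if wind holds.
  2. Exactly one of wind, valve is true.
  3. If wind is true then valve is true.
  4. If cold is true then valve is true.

valve: True; wind: False; power: False; cold: True

  (1) power=F, wind=F — same ✓
  (2) {wind, valve}: 1 true — exactly one ✓
  (3) wind=F ⇒ valve: vacuous ✓
  (4) cold=T ⇒ valve: T ✓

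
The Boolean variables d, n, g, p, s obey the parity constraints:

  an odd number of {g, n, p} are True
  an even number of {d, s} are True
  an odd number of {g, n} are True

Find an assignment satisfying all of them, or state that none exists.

d: False; n: False; g: True; p: False; s: False

{g, n, p}: 1 true → odd ✓
{d, s}: 0 true → even ✓
{g, n}: 1 true → odd ✓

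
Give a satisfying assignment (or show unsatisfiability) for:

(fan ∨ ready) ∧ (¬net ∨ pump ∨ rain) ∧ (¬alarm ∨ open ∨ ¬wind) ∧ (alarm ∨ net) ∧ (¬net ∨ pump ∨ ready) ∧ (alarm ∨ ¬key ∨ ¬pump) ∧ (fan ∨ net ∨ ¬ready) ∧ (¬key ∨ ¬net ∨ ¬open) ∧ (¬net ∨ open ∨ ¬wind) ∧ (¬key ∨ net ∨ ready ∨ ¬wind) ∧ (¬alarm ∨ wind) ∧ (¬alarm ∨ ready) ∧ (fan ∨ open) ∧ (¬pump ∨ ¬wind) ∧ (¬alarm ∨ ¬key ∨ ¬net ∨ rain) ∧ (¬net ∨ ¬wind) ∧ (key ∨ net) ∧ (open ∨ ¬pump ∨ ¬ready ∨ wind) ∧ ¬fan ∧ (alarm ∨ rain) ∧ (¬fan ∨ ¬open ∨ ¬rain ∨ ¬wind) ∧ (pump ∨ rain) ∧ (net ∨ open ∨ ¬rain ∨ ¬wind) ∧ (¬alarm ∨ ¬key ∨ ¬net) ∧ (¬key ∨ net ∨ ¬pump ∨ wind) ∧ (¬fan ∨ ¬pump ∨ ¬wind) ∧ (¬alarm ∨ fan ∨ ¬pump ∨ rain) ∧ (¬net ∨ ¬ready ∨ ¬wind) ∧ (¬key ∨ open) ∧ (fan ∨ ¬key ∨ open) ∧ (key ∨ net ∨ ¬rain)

rain = True, pump = False, wind = False, fan = False, alarm = False, net = True, open = True, ready = True, key = False

Unit clause (¬fan) forces fan = False.
In (fan ∨ ready) only ready is left, so ready = True.
In (fan ∨ net ∨ ¬ready) only net is left, so net = True.
In (fan ∨ open) only open is left, so open = True.
In (¬net ∨ ¬wind) only ¬wind is left, so wind = False.
In (¬key ∨ ¬net ∨ ¬open) only ¬key is left, so key = False.
In (¬alarm ∨ wind) only ¬alarm is left, so alarm = False.
In (alarm ∨ rain) only rain is left, so rain = True.
Set pump = False.
All clauses satisfied.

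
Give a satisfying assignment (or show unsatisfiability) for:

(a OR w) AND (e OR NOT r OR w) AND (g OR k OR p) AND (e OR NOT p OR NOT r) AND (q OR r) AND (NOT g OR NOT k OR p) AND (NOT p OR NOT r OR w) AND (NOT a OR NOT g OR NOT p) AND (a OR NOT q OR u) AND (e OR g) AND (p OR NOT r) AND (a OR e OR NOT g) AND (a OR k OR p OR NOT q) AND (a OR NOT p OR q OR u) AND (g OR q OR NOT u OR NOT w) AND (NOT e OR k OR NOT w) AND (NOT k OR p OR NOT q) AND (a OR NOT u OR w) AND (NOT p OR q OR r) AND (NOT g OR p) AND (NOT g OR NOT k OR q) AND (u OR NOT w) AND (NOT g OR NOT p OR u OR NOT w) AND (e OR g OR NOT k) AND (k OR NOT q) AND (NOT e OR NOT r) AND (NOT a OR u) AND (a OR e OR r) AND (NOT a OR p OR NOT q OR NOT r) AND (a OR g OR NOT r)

p: True, a: True, u: True, k: True, g: False, r: False, w: True, q: True, e: True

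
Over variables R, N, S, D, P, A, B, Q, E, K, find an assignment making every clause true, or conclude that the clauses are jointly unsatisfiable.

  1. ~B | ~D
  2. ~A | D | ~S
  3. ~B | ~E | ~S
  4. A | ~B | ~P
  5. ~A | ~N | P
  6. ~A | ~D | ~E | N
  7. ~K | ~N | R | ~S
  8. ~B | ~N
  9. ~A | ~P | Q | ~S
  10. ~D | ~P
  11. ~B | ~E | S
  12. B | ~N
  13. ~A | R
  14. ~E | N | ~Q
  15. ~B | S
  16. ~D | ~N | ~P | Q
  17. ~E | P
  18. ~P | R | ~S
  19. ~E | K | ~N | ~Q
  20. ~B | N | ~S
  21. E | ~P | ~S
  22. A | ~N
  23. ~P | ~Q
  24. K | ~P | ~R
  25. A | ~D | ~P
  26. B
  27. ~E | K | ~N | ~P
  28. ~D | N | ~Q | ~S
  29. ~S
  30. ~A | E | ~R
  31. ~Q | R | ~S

Case S = True:
  Clause (~S) is falsified — contradiction.
Case S = False:
  (~B | S) forces B = False.
  Clause (B) is falsified — contradiction.
Both cases fail, so the formula is unsatisfiable.

No satisfying assignment exists.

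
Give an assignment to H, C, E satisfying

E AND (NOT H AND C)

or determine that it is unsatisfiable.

H = False; C = True; E = True

  NOT H AND C = True
    NOT H = True
Both conjuncts True, so the formula holds.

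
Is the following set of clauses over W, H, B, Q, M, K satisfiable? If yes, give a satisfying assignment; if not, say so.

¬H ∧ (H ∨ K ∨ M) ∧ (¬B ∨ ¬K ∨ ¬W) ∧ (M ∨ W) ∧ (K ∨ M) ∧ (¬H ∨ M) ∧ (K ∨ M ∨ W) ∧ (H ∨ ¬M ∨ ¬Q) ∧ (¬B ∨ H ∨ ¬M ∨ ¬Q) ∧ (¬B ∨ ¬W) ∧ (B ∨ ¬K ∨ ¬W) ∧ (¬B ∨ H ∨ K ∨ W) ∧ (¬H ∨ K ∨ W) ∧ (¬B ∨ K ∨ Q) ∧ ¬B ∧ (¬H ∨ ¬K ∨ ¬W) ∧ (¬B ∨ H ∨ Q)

Unit clause (¬H) forces H = False.
Unit clause (¬B) forces B = False.
Set W = False.
  then (M ∨ W) forces M = True.
  then (H ∨ ¬M ∨ ¬Q) forces Q = False.
Set K = False.
All clauses satisfied.

W=F, H=F, B=F, Q=F, M=T, K=F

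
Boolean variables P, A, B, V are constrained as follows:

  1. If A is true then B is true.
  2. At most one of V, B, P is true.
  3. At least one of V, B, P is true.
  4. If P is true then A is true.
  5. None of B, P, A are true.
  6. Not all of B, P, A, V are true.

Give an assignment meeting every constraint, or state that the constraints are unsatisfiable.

P: False; A: False; B: False; V: True

  (1) A=F ⇒ B: vacuous ✓
  (2) {V, B, P}: 1 true — at most one ✓
  (3) {V, B, P}: 1 true — at least one ✓
  (4) P=F ⇒ A: vacuous ✓
  (5) {B, P, A}: 0 true — none ✓
  (6) {B, P, A, V}: 1/4 true — not all ✓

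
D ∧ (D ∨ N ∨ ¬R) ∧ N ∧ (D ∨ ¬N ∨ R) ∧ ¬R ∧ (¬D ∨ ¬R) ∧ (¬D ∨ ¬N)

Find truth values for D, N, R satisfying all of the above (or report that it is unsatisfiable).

Case D = True:
  (N) forces N = True.
  Clause (¬D ∨ ¬N) is falsified — contradiction.
Case D = False:
  Clause (D) is falsified — contradiction.
Both cases fail, so the formula is unsatisfiable.

The formula is unsatisfiable.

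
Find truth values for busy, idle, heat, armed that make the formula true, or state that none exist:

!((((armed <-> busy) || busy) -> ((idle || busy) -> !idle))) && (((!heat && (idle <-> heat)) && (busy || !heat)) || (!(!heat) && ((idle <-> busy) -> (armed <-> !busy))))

busy = False, idle = True, heat = True, armed = False

  !((((armed <-> busy) || busy) -> ((idle || busy) -> !idle))) = True
    ((armed <-> busy) || busy) -> ((idle || busy) -> !idle) = False
      (armed <-> busy) || busy = True
        armed <-> busy = True
      (idle || busy) -> !idle = False
        idle || busy = True
        !idle = False
  ((!heat && (idle <-> heat)) && (busy || !heat)) || (!(!heat) && ((idle <-> busy) -> (armed <-> !busy))) = True
    (!heat && (idle <-> heat)) && (busy || !heat) = False
      !heat && (idle <-> heat) = False
        !heat = False
        idle <-> heat = True
      busy || !heat = False
        !heat = False
    !(!heat) && ((idle <-> busy) -> (armed <-> !busy)) = True
      !(!heat) = True
        !heat = False
      (idle <-> busy) -> (armed <-> !busy) = True
        idle <-> busy = False
        armed <-> !busy = False
          !busy = True
Both conjuncts True, so the formula holds.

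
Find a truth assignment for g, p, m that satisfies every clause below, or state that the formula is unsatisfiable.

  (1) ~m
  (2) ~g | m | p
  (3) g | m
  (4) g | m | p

g=T, p=T, m=F

Unit clause (~m) forces m = False.
In (g | m) only g is left, so g = True.
In (~g | m | p) only p is left, so p = True.
Check each clause:
  (~m): ~m holds.
  (~g | m | p): p holds.
  (g | m): g holds.
  (g | m | p): g holds.
All clauses satisfied.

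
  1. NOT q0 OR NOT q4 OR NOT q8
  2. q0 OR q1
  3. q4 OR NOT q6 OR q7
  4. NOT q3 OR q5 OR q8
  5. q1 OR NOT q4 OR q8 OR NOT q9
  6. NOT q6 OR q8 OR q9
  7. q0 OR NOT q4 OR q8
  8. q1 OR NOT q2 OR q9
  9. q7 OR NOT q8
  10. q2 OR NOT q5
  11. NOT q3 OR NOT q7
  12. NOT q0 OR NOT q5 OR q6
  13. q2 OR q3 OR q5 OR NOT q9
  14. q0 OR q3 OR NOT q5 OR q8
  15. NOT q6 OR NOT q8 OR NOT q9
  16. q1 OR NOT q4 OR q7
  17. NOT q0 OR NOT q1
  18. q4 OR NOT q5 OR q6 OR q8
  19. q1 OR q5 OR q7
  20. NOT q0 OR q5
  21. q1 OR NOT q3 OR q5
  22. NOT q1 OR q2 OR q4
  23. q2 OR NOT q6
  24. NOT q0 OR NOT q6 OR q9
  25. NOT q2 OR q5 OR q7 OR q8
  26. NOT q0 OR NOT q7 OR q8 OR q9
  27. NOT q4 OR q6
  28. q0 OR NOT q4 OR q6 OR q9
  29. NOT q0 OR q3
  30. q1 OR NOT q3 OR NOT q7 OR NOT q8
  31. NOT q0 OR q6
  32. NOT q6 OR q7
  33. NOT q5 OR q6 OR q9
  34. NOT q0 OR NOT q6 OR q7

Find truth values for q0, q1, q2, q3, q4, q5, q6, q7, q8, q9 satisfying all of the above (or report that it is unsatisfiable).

q0=F; q1=T; q2=T; q3=F; q4=F; q5=F; q6=F; q7=T; q8=T; q9=F

Set q0 = False.
  then (q0 OR q1) forces q1 = True.
Set q2 = True.
Set q3 = False.
Set q4 = False.
Set q5 = False.
Set q6 = False.
Try q7 = False:
  (q7 OR NOT q8) forces q8 = False.
  clause (NOT q2 OR q5 OR q7 OR q8) is falsified — backtrack.
So q7 = True.
Set q8 = True.
Set q9 = False.
All clauses satisfied.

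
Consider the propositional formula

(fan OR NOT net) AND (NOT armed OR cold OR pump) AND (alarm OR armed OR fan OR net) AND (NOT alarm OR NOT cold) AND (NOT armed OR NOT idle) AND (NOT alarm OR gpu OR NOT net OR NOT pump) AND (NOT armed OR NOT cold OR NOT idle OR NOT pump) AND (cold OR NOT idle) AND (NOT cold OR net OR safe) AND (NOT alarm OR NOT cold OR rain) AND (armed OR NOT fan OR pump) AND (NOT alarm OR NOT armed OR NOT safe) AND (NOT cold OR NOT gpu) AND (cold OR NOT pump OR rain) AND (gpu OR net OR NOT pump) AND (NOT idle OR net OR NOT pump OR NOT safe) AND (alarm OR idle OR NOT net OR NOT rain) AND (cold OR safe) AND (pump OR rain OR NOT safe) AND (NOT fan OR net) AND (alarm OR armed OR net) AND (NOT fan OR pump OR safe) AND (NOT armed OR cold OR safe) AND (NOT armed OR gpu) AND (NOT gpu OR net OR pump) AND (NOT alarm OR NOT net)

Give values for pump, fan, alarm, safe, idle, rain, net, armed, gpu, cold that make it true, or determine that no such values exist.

pump=F; fan=F; alarm=T; safe=T; idle=F; rain=T; net=F; armed=F; gpu=F; cold=F

Set pump = False.
Set fan = False.
  then (fan OR NOT net) forces net = False.
  then (NOT gpu OR net OR pump) forces gpu = False.
  then (NOT armed OR gpu) forces armed = False.
  then (alarm OR armed OR fan OR net) forces alarm = True.
  then (NOT alarm OR NOT cold) forces cold = False.
  then (cold OR NOT idle) forces idle = False.
  then (cold OR safe) forces safe = True.
  then (pump OR rain OR NOT safe) forces rain = True.
All clauses satisfied.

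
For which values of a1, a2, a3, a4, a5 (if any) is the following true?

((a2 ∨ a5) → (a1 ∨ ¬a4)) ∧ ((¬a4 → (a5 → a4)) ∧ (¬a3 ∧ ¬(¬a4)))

a1=F, a2=F, a3=F, a4=T, a5=F

  (a2 ∨ a5) → (a1 ∨ ¬a4) = True
    a2 ∨ a5 = False
    a1 ∨ ¬a4 = False
      ¬a4 = False
  (¬a4 → (a5 → a4)) ∧ (¬a3 ∧ ¬(¬a4)) = True
    ¬a4 → (a5 → a4) = True
      ¬a4 = False
      a5 → a4 = True
    ¬a3 ∧ ¬(¬a4) = True
      ¬a3 = True
      ¬(¬a4) = True
        ¬a4 = False
Both conjuncts True, so the formula holds.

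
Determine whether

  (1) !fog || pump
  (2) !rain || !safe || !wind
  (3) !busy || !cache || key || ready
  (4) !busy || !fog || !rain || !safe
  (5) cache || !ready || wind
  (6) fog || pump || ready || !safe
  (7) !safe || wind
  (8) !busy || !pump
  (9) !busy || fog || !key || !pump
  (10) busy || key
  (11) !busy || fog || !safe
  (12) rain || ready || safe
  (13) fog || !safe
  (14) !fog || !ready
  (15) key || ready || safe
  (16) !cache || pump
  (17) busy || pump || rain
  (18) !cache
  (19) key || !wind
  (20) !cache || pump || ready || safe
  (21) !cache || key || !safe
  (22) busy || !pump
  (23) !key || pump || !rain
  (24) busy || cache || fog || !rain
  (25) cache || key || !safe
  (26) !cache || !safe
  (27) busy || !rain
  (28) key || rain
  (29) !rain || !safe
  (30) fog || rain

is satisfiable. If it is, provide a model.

No satisfying assignment exists.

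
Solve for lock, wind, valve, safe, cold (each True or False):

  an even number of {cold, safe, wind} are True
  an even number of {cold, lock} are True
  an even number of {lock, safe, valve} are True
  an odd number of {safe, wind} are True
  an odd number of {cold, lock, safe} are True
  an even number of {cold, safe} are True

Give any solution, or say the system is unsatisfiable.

lock=T, wind=F, valve=F, safe=T, cold=T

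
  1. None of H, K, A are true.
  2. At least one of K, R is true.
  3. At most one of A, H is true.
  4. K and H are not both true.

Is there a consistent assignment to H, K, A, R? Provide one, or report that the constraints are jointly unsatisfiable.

H = False, K = False, A = False, R = True

  (1) {H, K, A}: 0 true — none ✓
  (2) {K, R}: 1 true — at least one ✓
  (3) {A, H}: 0 true — at most one ✓
  (4) K=F, H=F — not both ✓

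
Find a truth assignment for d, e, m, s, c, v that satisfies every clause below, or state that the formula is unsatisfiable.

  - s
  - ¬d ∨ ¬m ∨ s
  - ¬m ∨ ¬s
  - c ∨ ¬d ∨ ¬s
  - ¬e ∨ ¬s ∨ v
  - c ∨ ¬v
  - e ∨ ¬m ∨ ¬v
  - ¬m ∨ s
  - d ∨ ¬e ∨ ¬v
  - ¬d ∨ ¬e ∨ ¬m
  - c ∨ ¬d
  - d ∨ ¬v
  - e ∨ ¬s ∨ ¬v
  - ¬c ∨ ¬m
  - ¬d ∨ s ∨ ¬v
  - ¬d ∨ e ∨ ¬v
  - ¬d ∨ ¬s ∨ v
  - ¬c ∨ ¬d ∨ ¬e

d=F, e=F, m=F, s=T, c=F, v=F

Unit clause (s) forces s = True.
In (¬m ∨ ¬s) only ¬m is left, so m = False.
Set d = False.
  then (d ∨ ¬v) forces v = False.
  then (¬e ∨ ¬s ∨ v) forces e = False.
Set c = False.
All clauses satisfied.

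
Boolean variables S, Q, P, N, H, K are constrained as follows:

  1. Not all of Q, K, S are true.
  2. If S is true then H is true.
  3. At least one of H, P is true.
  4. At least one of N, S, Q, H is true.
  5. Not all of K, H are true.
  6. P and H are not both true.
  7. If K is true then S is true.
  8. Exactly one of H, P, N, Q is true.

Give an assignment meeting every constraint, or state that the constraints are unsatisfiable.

S = True, Q = False, P = False, N = False, H = True, K = False

  (1) {Q, K, S}: 1/3 true — not all ✓
  (2) S=T ⇒ H: T ✓
  (3) {H, P}: 1 true — at least one ✓
  (4) {N, S, Q, H}: 2 true — at least one ✓
  (5) {K, H}: 1/2 true — not all ✓
  (6) P=F, H=T — not both ✓
  (7) K=F ⇒ S: vacuous ✓
  (8) {H, P, N, Q}: 1 true — exactly one ✓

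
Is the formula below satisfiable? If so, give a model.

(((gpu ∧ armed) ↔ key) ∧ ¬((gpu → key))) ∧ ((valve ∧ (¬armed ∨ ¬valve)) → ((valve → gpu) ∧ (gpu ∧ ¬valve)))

armed = False, key = False, gpu = True, valve = False

  ((gpu ∧ armed) ↔ key) ∧ ¬((gpu → key)) = True
    (gpu ∧ armed) ↔ key = True
      gpu ∧ armed = False
    ¬((gpu → key)) = True
      gpu → key = False
  (valve ∧ (¬armed ∨ ¬valve)) → ((valve → gpu) ∧ (gpu ∧ ¬valve)) = True
    valve ∧ (¬armed ∨ ¬valve) = False
      ¬armed ∨ ¬valve = True
        ¬armed = True
        ¬valve = True
    (valve → gpu) ∧ (gpu ∧ ¬valve) = True
      valve → gpu = True
      gpu ∧ ¬valve = True
        ¬valve = True
Both conjuncts True, so the formula holds.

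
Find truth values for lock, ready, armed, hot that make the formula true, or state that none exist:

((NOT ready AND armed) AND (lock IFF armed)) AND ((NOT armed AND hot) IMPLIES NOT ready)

lock: True; ready: False; armed: True; hot: True

  (NOT ready AND armed) AND (lock IFF armed) = True
    NOT ready AND armed = True
      NOT ready = True
    lock IFF armed = True
  (NOT armed AND hot) IMPLIES NOT ready = True
    NOT armed AND hot = False
      NOT armed = False
    NOT ready = True
Both conjuncts True, so the formula holds.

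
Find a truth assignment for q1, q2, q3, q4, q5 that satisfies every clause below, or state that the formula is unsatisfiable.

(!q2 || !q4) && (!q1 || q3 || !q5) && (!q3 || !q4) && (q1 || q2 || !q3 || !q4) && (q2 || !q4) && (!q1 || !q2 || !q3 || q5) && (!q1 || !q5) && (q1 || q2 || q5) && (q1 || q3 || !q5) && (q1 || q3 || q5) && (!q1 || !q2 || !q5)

Set q1 = False.
Set q2 = True.
  then (!q2 || !q4) forces q4 = False.
Set q3 = True.
Set q5 = False.
All clauses satisfied.

q1 = False, q2 = True, q3 = True, q4 = False, q5 = False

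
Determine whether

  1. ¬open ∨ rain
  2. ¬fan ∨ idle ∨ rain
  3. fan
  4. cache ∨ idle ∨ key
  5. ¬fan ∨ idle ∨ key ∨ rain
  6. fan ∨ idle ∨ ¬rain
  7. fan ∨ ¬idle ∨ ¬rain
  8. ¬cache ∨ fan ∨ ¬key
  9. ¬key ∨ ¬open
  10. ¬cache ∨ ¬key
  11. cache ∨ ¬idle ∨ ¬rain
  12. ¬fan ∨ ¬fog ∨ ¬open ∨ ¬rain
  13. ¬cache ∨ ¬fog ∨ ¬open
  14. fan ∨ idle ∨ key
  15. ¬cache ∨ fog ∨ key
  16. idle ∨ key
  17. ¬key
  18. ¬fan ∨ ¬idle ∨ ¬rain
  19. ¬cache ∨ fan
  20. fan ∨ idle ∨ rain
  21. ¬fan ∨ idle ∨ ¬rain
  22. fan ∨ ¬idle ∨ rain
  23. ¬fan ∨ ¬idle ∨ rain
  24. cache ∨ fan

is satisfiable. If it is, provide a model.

No satisfying assignment exists.

Case fan = True:
  (¬key) forces key = False.
  (idle ∨ key) forces idle = True.
  (¬fan ∨ ¬idle ∨ ¬rain) forces rain = False.
  Clause (¬fan ∨ ¬idle ∨ rain) is falsified — contradiction.
Case fan = False:
  Clause (fan) is falsified — contradiction.
Both cases fail, so the formula is unsatisfiable.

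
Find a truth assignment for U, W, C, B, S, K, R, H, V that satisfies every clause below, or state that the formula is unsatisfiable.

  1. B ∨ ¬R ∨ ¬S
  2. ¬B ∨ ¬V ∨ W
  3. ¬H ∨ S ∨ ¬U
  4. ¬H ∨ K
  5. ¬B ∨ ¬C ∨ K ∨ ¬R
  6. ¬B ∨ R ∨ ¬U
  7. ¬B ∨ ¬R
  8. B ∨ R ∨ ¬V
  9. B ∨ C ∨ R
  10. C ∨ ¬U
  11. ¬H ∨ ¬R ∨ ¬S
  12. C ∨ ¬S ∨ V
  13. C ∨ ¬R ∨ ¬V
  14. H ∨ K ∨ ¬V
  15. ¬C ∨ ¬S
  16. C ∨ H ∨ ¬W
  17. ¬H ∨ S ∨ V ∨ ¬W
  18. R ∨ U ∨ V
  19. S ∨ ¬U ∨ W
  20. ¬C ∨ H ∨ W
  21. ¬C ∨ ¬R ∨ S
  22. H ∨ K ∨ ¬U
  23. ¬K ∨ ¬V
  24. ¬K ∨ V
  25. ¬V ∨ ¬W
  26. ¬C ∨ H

U: False, W: False, C: False, B: False, S: False, K: False, R: True, H: False, V: False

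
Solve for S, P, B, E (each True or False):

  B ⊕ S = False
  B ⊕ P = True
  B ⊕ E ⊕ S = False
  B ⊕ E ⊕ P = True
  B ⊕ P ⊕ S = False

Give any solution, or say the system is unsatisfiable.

S: True, P: False, B: True, E: False

B ⊕ S = T ⊕ T = False ✓
B ⊕ P = T ⊕ F = True ✓
B ⊕ E ⊕ S = T ⊕ F ⊕ T = False ✓
B ⊕ E ⊕ P = T ⊕ F ⊕ F = True ✓
B ⊕ P ⊕ S = T ⊕ F ⊕ T = False ✓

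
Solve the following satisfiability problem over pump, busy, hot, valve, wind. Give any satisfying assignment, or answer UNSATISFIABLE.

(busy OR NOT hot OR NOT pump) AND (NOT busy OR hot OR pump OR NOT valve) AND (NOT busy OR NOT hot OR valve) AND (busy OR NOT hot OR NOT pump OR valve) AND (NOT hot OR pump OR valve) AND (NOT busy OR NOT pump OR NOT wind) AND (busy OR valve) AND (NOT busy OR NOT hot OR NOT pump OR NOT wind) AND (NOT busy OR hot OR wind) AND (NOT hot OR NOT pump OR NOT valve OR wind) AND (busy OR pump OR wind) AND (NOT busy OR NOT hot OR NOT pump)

pump = False, busy = True, hot = False, valve = False, wind = True

Set pump = False.
Set busy = True.
Set hot = False.
  then (NOT busy OR hot OR pump OR NOT valve) forces valve = False.
  then (NOT busy OR hot OR wind) forces wind = True.
All clauses satisfied.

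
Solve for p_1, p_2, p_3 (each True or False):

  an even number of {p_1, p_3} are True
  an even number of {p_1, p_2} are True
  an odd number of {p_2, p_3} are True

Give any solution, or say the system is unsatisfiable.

Adding constraints 1, 2, 3 mod 2: every variable appears an even number of times on the left, so the left side is 0.
But the right sides sum to 1 (mod 2). 0 ≠ 1 — the system is inconsistent.

Unsatisfiable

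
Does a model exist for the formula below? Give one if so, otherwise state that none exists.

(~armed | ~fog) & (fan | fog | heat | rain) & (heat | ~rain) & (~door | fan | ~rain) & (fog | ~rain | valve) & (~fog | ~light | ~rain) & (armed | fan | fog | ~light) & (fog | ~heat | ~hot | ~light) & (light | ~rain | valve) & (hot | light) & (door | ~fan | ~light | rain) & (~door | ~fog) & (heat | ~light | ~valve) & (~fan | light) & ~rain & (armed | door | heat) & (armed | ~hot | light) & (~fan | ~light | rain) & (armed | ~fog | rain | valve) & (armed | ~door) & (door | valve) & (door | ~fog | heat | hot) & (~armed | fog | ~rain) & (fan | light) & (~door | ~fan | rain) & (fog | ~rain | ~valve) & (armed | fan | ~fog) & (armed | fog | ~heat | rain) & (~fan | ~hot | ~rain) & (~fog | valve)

light = True; valve = True; armed = True; hot = False; fog = False; fan = False; heat = True; rain = False; door = True

Unit clause (~rain) forces rain = False.
Try light = False:
  (hot | light) forces hot = True.
  (~fan | light) forces fan = False.
  clause (fan | light) is falsified — backtrack.
So light = True.
  then (~fan | ~light | rain) forces fan = False.
Set valve = True.
  then (heat | ~light | ~valve) forces heat = True.
Try armed = False:
  (armed | fan | fog | ~light) forces fog = True.
  clause (armed | fan | ~fog) is falsified — backtrack.
So armed = True.
  then (~armed | ~fog) forces fog = False.
  then (fog | ~heat | ~hot | ~light) forces hot = False.
Set door = True.
All clauses satisfied.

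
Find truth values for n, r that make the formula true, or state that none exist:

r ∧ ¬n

n=F; r=T

  ¬n = True
Both conjuncts True, so the formula holds.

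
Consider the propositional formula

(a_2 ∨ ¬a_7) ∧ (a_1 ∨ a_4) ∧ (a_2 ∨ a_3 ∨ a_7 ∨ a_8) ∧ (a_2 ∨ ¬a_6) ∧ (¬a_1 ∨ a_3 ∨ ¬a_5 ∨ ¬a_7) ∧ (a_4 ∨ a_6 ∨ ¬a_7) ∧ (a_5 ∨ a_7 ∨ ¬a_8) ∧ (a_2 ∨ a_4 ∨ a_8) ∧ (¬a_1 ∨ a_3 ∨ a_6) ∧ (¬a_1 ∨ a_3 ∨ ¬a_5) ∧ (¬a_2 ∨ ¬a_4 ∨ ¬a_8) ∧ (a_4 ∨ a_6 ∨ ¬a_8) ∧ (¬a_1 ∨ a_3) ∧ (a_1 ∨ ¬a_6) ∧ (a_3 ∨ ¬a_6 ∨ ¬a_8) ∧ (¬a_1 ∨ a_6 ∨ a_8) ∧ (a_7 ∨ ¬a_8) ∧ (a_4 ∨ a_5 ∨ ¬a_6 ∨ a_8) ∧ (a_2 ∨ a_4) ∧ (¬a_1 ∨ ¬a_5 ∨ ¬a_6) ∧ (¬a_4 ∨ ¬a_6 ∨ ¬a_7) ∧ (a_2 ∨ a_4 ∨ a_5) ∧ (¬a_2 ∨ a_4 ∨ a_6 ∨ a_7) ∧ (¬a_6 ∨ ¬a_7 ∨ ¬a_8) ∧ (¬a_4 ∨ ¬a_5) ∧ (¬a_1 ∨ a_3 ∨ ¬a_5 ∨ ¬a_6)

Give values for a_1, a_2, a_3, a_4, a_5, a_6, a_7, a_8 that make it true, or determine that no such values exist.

a_1: False; a_2: True; a_3: False; a_4: True; a_5: False; a_6: False; a_7: False; a_8: False

Set a_1 = False.
  then (a_1 ∨ a_4) forces a_4 = True.
  then (a_1 ∨ ¬a_6) forces a_6 = False.
  then (¬a_4 ∨ ¬a_5) forces a_5 = False.
Set a_2 = True.
  then (¬a_2 ∨ ¬a_4 ∨ ¬a_8) forces a_8 = False.
Set a_3 = False.
Set a_7 = False.
All clauses satisfied.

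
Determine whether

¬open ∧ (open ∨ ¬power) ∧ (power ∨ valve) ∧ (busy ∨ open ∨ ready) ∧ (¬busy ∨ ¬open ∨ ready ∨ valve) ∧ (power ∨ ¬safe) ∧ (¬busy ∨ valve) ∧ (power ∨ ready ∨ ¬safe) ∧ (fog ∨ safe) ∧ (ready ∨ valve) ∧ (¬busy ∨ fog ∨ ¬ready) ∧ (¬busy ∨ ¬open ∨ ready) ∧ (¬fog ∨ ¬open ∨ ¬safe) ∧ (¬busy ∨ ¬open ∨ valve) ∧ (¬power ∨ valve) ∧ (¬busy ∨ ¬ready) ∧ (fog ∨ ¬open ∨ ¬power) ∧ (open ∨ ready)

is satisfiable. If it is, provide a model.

valve: True, open: False, busy: False, safe: False, power: False, ready: True, fog: True

Unit clause (¬open) forces open = False.
In (open ∨ ¬power) only ¬power is left, so power = False.
In (power ∨ valve) only valve is left, so valve = True.
In (power ∨ ¬safe) only ¬safe is left, so safe = False.
In (fog ∨ safe) only fog is left, so fog = True.
In (open ∨ ready) only ready is left, so ready = True.
In (¬busy ∨ ¬ready) only ¬busy is left, so busy = False.
All clauses satisfied.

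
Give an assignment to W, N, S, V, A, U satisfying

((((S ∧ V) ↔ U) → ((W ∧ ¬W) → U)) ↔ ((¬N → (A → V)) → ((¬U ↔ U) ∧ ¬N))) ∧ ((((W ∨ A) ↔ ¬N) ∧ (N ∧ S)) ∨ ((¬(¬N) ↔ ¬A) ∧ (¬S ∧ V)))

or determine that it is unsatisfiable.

Case N = True: the formula simplifies to ¬((((S ∧ V) ↔ U) → ((W ∧ ¬W) → U))) ∧ ((¬((W ∨ A)) ∧ S) ∨ (¬A ∧ (¬S ∧ V))).
  W = True: the conjunct ¬((((S ∧ V) ↔ U) → ((W ∧ ¬W) → U))) becomes ¬((((S ∧ V) ↔ U) → True)) = False.
  W = False: the conjunct ¬((((S ∧ V) ↔ U) → ((W ∧ ¬W) → U))) becomes ¬((((S ∧ V) ↔ U) → True)) = False.
Case N = False: the formula simplifies to ((((S ∧ V) ↔ U) → ((W ∧ ¬W) → U)) ↔ ((A → V) → (¬U ↔ U))) ∧ (A ∧ (¬S ∧ V)).
  V = True: simplifies to (((S ↔ U) → ((W ∧ ¬W) → U)) ↔ (¬U ↔ U)) ∧ (A ∧ ¬S).
    U = True: the conjunct ((S ↔ U) → ((W ∧ ¬W) → U)) ↔ (¬U ↔ U) becomes (S → True) ↔ (False ↔ True) = False.
    U = False: simplifies to ¬((¬S → ¬((W ∧ ¬W)))) ∧ (A ∧ ¬S).
      W = True: the conjunct ¬((¬S → ¬((W ∧ ¬W)))) becomes ¬((¬S → True)) = False.
      W = False: the conjunct ¬((¬S → ¬((W ∧ ¬W)))) becomes ¬((¬S → True)) = False.
  V = False: the conjunct V is False.
Both cases fail — unsatisfiable.

No satisfying assignment exists.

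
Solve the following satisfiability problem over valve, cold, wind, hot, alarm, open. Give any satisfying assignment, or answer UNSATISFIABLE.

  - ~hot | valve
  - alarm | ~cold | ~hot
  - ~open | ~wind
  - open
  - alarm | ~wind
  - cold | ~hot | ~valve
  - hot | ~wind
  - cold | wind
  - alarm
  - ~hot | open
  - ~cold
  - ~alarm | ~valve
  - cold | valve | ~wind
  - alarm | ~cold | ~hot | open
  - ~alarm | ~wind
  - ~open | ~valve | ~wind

Case cold = True:
  Clause (~cold) is falsified — contradiction.
Case cold = False:
  (open) forces open = True.
  (~open | ~wind) forces wind = False.
  Clause (cold | wind) is falsified — contradiction.
Both cases fail, so the formula is unsatisfiable.

The formula is unsatisfiable.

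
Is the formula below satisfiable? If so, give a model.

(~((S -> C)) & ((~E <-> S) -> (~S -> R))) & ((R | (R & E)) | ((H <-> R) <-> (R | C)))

H=F, C=F, S=T, R=T, E=T

  ~((S -> C)) & ((~E <-> S) -> (~S -> R)) = True
    ~((S -> C)) = True
      S -> C = False
    (~E <-> S) -> (~S -> R) = True
      ~E <-> S = False
        ~E = False
      ~S -> R = True
        ~S = False
  (R | (R & E)) | ((H <-> R) <-> (R | C)) = True
    R | (R & E) = True
      R & E = True
    (H <-> R) <-> (R | C) = False
      H <-> R = False
      R | C = True
Both conjuncts True, so the formula holds.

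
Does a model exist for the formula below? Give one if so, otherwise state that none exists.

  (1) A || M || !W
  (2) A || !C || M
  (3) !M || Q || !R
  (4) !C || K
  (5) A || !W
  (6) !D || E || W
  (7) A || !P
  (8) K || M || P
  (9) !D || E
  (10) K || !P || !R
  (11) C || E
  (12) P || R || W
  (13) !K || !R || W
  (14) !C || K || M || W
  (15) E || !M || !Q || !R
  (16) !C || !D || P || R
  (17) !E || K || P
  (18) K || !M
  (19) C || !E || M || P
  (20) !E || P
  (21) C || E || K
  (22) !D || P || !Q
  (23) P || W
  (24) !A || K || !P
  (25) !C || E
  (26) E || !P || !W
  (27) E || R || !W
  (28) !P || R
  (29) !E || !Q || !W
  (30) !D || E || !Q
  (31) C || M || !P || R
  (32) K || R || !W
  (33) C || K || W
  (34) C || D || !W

C=F, D=T, K=T, P=T, W=T, E=T, M=F, Q=F, R=T, A=T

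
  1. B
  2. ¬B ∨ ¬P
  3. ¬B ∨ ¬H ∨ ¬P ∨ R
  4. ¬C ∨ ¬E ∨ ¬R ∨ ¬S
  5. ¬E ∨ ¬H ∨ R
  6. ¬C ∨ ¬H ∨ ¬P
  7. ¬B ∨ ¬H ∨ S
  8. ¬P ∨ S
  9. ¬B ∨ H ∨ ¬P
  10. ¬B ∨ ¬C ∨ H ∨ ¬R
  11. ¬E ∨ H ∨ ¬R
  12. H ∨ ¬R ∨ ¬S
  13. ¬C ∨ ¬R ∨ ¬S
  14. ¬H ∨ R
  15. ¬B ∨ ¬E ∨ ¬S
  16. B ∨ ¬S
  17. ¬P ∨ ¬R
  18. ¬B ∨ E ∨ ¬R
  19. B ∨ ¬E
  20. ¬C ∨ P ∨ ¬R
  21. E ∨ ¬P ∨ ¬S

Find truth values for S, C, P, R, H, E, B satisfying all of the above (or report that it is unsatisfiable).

Unit clause (B) forces B = True.
In (¬B ∨ ¬P) only ¬P is left, so P = False.
Set S = False.
  then (¬B ∨ ¬H ∨ S) forces H = False.
Set C = False.
Try R = True:
  (¬E ∨ H ∨ ¬R) forces E = False.
  clause (¬B ∨ E ∨ ¬R) is falsified — backtrack.
So R = False.
Set E = True.
All clauses satisfied.

S=F, C=F, P=F, R=F, H=F, E=T, B=T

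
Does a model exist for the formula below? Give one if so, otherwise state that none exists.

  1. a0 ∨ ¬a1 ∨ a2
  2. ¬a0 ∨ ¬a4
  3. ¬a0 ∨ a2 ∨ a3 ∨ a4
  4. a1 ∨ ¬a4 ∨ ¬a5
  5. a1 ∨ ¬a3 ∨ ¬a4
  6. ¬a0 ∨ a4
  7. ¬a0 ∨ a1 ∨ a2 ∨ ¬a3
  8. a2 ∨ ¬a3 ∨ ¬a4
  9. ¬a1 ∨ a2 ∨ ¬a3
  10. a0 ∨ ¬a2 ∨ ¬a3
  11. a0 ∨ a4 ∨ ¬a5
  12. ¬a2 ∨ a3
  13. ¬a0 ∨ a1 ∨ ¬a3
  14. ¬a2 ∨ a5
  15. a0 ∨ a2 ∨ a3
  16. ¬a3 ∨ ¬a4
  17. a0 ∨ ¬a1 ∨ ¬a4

a0 = False, a1 = False, a2 = False, a3 = True, a4 = False, a5 = False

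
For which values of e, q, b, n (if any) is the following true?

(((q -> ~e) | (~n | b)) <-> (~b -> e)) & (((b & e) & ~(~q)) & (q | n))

e = True; q = True; b = True; n = False

  ((q -> ~e) | (~n | b)) <-> (~b -> e) = True
    (q -> ~e) | (~n | b) = True
      q -> ~e = False
        ~e = False
      ~n | b = True
        ~n = True
    ~b -> e = True
      ~b = False
  ((b & e) & ~(~q)) & (q | n) = True
    (b & e) & ~(~q) = True
      b & e = True
      ~(~q) = True
        ~q = False
    q | n = True
Both conjuncts True, so the formula holds.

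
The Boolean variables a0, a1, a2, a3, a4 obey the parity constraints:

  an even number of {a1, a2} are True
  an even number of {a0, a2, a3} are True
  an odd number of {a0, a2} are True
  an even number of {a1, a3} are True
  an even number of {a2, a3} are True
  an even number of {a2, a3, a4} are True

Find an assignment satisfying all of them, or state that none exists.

a0 = False, a1 = True, a2 = True, a3 = True, a4 = False

{a1, a2}: 2 true → even ✓
{a0, a2, a3}: 2 true → even ✓
{a0, a2}: 1 true → odd ✓
{a1, a3}: 2 true → even ✓
{a2, a3}: 2 true → even ✓
{a2, a3, a4}: 2 true → even ✓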